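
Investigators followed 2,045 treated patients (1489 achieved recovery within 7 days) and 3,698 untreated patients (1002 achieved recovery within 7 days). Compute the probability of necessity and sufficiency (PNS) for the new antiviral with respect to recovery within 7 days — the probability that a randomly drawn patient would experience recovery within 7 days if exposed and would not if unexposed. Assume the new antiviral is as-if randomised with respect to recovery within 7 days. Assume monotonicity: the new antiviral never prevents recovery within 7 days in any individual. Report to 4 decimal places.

p₁ = P(outcome | exposed) = 1489/2045 = 0.72812
p₀ = P(outcome | unexposed) = 1002/3698 = 0.27096
Under exogeneity and monotonicity, PNS = p₁ − p₀.
PNS = 0.72812 − 0.27096 = 0.45716

PNS ≈ 0.4572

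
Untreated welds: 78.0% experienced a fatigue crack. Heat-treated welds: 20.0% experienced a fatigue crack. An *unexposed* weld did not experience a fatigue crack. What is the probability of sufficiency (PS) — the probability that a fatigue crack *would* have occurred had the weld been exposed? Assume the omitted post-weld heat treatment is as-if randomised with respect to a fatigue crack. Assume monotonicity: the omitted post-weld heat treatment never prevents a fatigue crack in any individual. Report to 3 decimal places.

PS ≈ 0.725

p₁ = 0.78, p₀ = 0.2.
Under exogeneity and monotonicity, PS = (p₁ − p₀) / (1 − p₀).
PS = (0.78 − 0.2) / (1 − 0.2) = 0.58 / 0.8 ≈ 0.7250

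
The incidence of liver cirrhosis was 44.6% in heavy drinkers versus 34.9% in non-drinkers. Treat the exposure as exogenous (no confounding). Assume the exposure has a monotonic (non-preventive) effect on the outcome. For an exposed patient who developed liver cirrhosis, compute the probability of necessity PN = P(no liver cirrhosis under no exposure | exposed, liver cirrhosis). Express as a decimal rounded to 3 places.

PN ≈ 0.217

p₁ = 0.446, p₀ = 0.349.
Under exogeneity and monotonicity, PN = (p₁ − p₀) / p₁.
PN = (0.446 − 0.349) / 0.446 = 0.097 / 0.446 ≈ 0.2175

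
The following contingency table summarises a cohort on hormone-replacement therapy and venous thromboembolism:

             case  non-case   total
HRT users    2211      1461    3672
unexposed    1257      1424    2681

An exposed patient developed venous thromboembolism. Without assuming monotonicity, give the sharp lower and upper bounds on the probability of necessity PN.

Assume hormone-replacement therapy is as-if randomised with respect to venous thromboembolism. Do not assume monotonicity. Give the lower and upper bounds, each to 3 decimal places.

0.221 ≤ PN ≤ 0.882

p₁ = P(outcome | exposed) = 2211/3672 = 0.60212
p₀ = P(outcome | unexposed) = 1257/2681 = 0.46885
Under exogeneity alone the bounds on PN are max{0,(p₁−p₀)/p₁} ≤ PN ≤ min{1,(1−p₀)/p₁}.
  lower = (p₁ − p₀)/p₁ = 0.13327 / 0.60212 ≈ 0.2213
  upper = min{1, (1 − p₀)/p₁} = 0.53115 / 0.60212 ≈ 0.8821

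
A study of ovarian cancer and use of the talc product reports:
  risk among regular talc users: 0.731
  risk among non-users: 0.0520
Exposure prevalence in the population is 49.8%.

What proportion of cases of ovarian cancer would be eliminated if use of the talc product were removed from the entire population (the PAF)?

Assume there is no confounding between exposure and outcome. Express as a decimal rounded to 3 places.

Let p₁ = 0.731, p₀ = 0.052.
Overall risk P(Y=1) = π·p₁ + (1−π)·p₀ = 0.498×0.731 + 0.502×0.052 = 0.39014.
Under exogeneity, PAF = [P(Y=1) − p₀] / P(Y=1).
PAF = (0.39014 − 0.052) / 0.39014 ≈ 0.8667

PAF ≈ 0.867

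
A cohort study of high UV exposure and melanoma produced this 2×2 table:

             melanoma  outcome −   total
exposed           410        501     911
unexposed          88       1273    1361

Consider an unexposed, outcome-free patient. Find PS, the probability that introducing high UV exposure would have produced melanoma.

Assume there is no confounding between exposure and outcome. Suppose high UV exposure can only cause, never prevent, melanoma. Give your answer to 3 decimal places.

p₁ = P(outcome | exposed) = 410/911 = 0.45005
p₀ = P(outcome | unexposed) = 88/1361 = 0.064658
Under exogeneity and monotonicity, PS = (p₁ − p₀)/(1 − p₀).
PS = (0.45005 − 0.064658) / 0.93534 ≈ 0.4120

PS ≈ 0.412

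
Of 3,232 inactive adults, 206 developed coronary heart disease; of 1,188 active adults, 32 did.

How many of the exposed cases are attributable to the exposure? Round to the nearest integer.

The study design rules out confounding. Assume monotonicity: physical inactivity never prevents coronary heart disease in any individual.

p₁ = P(outcome | exposed) = 206/3232 = 0.063738
p₀ = P(outcome | unexposed) = 32/1188 = 0.026936
PN = (p₁ − p₀)/p₁ = (0.063738 − 0.026936) / 0.063738 ≈ 0.57739.
Attributable cases ≈ PN × (exposed cases) = 0.57739 × 206 ≈ 118.94.

about 119 cases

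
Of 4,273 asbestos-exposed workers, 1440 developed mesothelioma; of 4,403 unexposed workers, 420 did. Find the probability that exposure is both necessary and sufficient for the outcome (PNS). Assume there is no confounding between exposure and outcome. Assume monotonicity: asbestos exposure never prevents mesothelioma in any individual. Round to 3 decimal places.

PNS ≈ 0.242

p₁ = P(outcome | exposed) = 1440/4273 = 0.337
p₀ = P(outcome | unexposed) = 420/4403 = 0.09539
Under exogeneity and monotonicity, PNS = p₁ − p₀.
PNS = 0.337 − 0.09539 = 0.24161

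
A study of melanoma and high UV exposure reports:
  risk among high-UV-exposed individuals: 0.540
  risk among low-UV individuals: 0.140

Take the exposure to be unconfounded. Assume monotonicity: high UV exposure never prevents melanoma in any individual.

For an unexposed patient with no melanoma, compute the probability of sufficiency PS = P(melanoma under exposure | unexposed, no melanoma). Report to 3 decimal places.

Let p₁ = 0.54, p₀ = 0.14.
Under exogeneity and monotonicity, PS = (p₁ − p₀) / (1 − p₀).
PS = (0.54 − 0.14) / (1 − 0.14) = 0.4 / 0.86 ≈ 0.4651

PS ≈ 0.465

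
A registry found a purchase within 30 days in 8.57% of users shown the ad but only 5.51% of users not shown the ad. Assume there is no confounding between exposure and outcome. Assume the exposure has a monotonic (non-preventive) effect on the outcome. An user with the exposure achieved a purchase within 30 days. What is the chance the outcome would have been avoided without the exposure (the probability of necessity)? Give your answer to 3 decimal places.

p₁ = 0.0857, p₀ = 0.0551.
Under exogeneity and monotonicity, PN = (p₁ − p₀) / p₁.
PN = (0.0857 − 0.0551) / 0.0857 = 0.0306 / 0.0857 ≈ 0.3571

PN ≈ 0.357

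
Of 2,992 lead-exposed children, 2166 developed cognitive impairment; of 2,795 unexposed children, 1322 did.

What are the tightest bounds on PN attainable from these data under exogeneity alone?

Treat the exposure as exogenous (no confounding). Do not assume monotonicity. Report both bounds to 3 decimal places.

p₁ = P(outcome | exposed) = 2166/2992 = 0.72393
p₀ = P(outcome | unexposed) = 1322/2795 = 0.47299
Under exogeneity alone the bounds on PN are max{0,(p₁−p₀)/p₁} ≤ PN ≤ min{1,(1−p₀)/p₁}.
  lower = (p₁ − p₀)/p₁ = 0.25094 / 0.72393 ≈ 0.3466
  upper = min{1, (1 − p₀)/p₁} = 0.52701 / 0.72393 ≈ 0.7280

0.347 ≤ PN ≤ 0.728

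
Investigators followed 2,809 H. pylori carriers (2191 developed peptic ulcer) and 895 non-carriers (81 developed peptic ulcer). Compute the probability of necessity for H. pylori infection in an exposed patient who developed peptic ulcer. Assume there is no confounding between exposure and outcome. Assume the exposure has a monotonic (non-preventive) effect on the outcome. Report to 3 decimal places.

p₁ = P(outcome | exposed) = 2191/2809 = 0.77999
p₀ = P(outcome | unexposed) = 81/895 = 0.090503
Under exogeneity and monotonicity, PN = (p₁ − p₀) / p₁.
PN = (0.77999 − 0.090503) / 0.77999 = 0.68949 / 0.77999 ≈ 0.8840

PN ≈ 0.884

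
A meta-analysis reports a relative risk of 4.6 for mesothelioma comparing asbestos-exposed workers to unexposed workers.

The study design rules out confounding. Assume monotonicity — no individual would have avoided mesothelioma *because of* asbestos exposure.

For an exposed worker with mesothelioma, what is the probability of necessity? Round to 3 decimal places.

Under exogeneity and monotonicity, PN = (RR − 1) / RR = 1 − 1/RR.
PN = (4.6 − 1) / 4.6 = 3.6 / 4.6 ≈ 0.7826

PN ≈ 0.783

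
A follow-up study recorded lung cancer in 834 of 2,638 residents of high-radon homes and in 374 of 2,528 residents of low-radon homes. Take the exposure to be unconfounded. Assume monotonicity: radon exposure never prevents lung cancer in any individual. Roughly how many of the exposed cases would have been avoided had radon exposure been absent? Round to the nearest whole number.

about 444 cases

p₁ = P(outcome | exposed) = 834/2638 = 0.31615
p₀ = P(outcome | unexposed) = 374/2528 = 0.14794
PN = (p₁ − p₀)/p₁ = (0.31615 − 0.14794) / 0.31615 ≈ 0.53205.
Attributable cases ≈ PN × (exposed cases) = 0.53205 × 834 ≈ 443.73.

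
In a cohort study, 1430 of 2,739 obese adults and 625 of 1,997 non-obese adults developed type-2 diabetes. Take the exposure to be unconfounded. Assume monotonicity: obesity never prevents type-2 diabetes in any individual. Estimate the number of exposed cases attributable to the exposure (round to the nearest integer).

p₁ = P(outcome | exposed) = 1430/2739 = 0.52209
p₀ = P(outcome | unexposed) = 625/1997 = 0.31297
PN = (p₁ − p₀)/p₁ = (0.52209 − 0.31297) / 0.52209 ≈ 0.40054.
Attributable cases ≈ PN × (exposed cases) = 0.40054 × 1430 ≈ 572.78.

about 573 cases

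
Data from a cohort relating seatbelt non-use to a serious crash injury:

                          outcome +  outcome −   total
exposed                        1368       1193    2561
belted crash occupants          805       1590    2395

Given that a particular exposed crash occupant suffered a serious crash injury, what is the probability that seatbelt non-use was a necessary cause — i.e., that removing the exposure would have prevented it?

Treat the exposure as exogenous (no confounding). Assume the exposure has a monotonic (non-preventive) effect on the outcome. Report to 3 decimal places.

PN ≈ 0.371

p₁ = P(outcome | exposed) = 1368/2561 = 0.53417
p₀ = P(outcome | unexposed) = 805/2395 = 0.33612
Under exogeneity and monotonicity, PN = (p₁ − p₀) / p₁.
PN = (0.53417 − 0.33612) / 0.53417 = 0.19805 / 0.53417 ≈ 0.3708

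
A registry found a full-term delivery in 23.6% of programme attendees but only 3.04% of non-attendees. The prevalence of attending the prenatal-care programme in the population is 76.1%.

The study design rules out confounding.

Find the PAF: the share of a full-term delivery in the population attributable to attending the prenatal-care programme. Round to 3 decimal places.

p₁ = 0.236, p₀ = 0.0304.
Overall risk P(Y=1) = π·p₁ + (1−π)·p₀ = 0.761×0.236 + 0.239×0.0304 = 0.18686.
Under exogeneity, PAF = [P(Y=1) − p₀] / P(Y=1).
PAF = (0.18686 − 0.0304) / 0.18686 ≈ 0.8373

PAF ≈ 0.837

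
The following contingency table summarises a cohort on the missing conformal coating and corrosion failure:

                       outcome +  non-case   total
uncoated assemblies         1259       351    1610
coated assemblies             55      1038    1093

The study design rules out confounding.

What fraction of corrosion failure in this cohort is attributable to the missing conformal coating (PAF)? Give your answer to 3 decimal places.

PAF ≈ 0.896

p₁ = P(outcome | exposed) = 1259/1610 = 0.78199
p₀ = P(outcome | unexposed) = 55/1093 = 0.05032
Exposure prevalence π = 1610/2703 = 0.59563; overall risk P(Y=1) = 0.48613.
Under exogeneity, PAF = [P(Y=1) − p₀]/P(Y=1).
PAF = (0.48613 − 0.05032) / 0.48613 ≈ 0.8965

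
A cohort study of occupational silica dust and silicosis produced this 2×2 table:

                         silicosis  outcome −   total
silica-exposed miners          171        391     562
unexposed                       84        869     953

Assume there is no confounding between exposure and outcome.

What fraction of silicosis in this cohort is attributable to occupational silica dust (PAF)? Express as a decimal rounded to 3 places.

p₁ = P(outcome | exposed) = 171/562 = 0.30427
p₀ = P(outcome | unexposed) = 84/953 = 0.088143
Exposure prevalence π = 562/1515 = 0.37096; overall risk P(Y=1) = 0.16832.
Under exogeneity, PAF = [P(Y=1) − p₀]/P(Y=1).
PAF = (0.16832 − 0.088143) / 0.16832 ≈ 0.4763

PAF ≈ 0.476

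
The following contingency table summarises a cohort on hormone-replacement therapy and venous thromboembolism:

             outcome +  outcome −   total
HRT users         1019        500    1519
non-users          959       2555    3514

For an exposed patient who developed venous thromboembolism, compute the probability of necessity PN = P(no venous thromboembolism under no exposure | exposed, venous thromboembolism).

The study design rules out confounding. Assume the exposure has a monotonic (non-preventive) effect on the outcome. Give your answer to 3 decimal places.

p₁ = P(outcome | exposed) = 1019/1519 = 0.67084
p₀ = P(outcome | unexposed) = 959/3514 = 0.27291
Under exogeneity and monotonicity, PN = (p₁ − p₀) / p₁.
PN = (0.67084 − 0.27291) / 0.67084 = 0.39793 / 0.67084 ≈ 0.5932

PN ≈ 0.593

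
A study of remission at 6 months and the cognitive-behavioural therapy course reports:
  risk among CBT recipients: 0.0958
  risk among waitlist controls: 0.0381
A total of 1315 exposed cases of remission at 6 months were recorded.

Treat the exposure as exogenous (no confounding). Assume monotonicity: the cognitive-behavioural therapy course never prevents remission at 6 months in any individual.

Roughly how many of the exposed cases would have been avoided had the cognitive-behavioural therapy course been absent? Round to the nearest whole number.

Let p₁ = 0.0958, p₀ = 0.0381.
PN = (p₁ − p₀)/p₁ = (0.0958 − 0.0381) / 0.0958 ≈ 0.60230.
Attributable cases ≈ PN × (exposed cases) = 0.60230 × 1315 ≈ 792.02.

about 792 cases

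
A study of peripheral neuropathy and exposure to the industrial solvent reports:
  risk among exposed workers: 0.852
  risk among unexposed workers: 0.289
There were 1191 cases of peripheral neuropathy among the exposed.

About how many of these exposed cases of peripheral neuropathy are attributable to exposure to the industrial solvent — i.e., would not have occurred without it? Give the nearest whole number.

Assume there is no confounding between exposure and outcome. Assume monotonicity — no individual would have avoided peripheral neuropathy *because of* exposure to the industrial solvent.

about 787 cases

Let p₁ = 0.852, p₀ = 0.289.
PN = (p₁ − p₀)/p₁ = (0.852 − 0.289) / 0.852 ≈ 0.66080.
Attributable cases ≈ PN × (exposed cases) = 0.66080 × 1191 ≈ 787.01.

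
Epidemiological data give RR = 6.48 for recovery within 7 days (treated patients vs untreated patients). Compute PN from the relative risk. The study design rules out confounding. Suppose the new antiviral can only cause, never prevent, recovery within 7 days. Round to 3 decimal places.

PN ≈ 0.846

Under exogeneity and monotonicity, PN = (RR − 1) / RR = 1 − 1/RR.
PN = (6.48 − 1) / 6.48 = 5.48 / 6.48 ≈ 0.8457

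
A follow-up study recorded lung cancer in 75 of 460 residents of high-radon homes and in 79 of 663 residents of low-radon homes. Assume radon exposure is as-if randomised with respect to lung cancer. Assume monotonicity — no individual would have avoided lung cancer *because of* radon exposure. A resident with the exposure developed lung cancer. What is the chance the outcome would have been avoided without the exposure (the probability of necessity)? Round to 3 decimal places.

PN ≈ 0.269

p₁ = P(outcome | exposed) = 75/460 = 0.16304
p₀ = P(outcome | unexposed) = 79/663 = 0.11916
Under exogeneity and monotonicity, PN = (p₁ − p₀) / p₁.
PN = (0.16304 − 0.11916) / 0.16304 = 0.043888 / 0.16304 ≈ 0.2692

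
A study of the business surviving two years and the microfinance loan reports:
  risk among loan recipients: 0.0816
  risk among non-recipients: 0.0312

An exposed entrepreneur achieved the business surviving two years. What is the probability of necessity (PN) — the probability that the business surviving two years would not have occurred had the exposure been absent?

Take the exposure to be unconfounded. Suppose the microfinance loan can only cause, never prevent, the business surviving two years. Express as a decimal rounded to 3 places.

PN ≈ 0.618

Let p₁ = 0.0816, p₀ = 0.0312.
Under exogeneity and monotonicity, PN = (p₁ − p₀) / p₁.
PN = (0.0816 − 0.0312) / 0.0816 = 0.0504 / 0.0816 ≈ 0.6176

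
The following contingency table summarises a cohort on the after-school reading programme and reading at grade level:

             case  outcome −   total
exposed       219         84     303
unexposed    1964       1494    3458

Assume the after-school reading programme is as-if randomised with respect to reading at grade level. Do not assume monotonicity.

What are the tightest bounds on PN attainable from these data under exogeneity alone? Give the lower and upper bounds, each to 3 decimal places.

0.214 ≤ PN ≤ 0.598

p₁ = P(outcome | exposed) = 219/303 = 0.72277
p₀ = P(outcome | unexposed) = 1964/3458 = 0.56796
Under exogeneity alone the bounds on PN are max{0,(p₁−p₀)/p₁} ≤ PN ≤ min{1,(1−p₀)/p₁}.
  lower = (p₁ − p₀)/p₁ = 0.15481 / 0.72277 ≈ 0.2142
  upper = min{1, (1 − p₀)/p₁} = 0.43204 / 0.72277 ≈ 0.5978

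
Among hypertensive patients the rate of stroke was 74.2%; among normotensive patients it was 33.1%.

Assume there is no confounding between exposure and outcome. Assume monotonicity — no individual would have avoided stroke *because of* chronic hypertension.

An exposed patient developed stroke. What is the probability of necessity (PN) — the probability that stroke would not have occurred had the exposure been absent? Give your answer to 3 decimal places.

PN ≈ 0.554

p₁ = 0.742, p₀ = 0.331.
Under exogeneity and monotonicity, PN = (p₁ − p₀) / p₁.
PN = (0.742 − 0.331) / 0.742 = 0.411 / 0.742 ≈ 0.5539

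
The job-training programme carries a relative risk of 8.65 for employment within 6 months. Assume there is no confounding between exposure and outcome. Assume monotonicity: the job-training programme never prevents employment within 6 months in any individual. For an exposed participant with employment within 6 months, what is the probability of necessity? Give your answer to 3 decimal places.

PN ≈ 0.884

Under exogeneity and monotonicity, PN = (RR − 1) / RR = 1 − 1/RR.
PN = (8.65 − 1) / 8.65 = 7.65 / 8.65 ≈ 0.8844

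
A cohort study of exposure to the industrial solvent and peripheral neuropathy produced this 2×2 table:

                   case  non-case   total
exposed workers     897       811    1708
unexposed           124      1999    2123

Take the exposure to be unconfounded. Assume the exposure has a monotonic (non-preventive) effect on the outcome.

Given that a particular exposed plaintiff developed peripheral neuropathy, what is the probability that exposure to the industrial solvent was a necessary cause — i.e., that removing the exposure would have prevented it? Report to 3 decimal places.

PN ≈ 0.889

p₁ = P(outcome | exposed) = 897/1708 = 0.52518
p₀ = P(outcome | unexposed) = 124/2123 = 0.058408
Under exogeneity and monotonicity, PN = (p₁ − p₀) / p₁.
PN = (0.52518 − 0.058408) / 0.52518 = 0.46677 / 0.52518 ≈ 0.8888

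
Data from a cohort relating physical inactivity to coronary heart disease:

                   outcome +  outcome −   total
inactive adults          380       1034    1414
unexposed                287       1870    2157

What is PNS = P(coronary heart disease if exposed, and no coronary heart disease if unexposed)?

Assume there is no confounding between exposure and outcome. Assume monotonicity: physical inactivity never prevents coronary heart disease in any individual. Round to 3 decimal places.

p₁ = P(outcome | exposed) = 380/1414 = 0.26874
p₀ = P(outcome | unexposed) = 287/2157 = 0.13306
Under exogeneity and monotonicity, PNS = p₁ − p₀.
PNS = 0.26874 − 0.13306 = 0.13569

PNS ≈ 0.136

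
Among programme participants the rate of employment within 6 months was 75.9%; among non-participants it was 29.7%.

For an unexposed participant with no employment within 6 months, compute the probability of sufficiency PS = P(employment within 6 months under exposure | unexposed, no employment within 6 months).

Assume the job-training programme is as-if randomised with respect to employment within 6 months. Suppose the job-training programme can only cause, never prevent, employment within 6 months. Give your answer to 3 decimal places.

PS ≈ 0.657

p₁ = 0.759, p₀ = 0.297.
Under exogeneity and monotonicity, PS = (p₁ − p₀) / (1 − p₀).
PS = (0.759 − 0.297) / (1 − 0.297) = 0.462 / 0.703 ≈ 0.6572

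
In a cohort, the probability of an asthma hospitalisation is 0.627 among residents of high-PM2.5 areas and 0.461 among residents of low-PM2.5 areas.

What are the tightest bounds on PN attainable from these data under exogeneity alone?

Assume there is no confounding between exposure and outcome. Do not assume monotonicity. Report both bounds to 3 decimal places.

Let p₁ = 0.627, p₀ = 0.461.
Under exogeneity alone the bounds on PN are max{0,(p₁−p₀)/p₁} ≤ PN ≤ min{1,(1−p₀)/p₁}.
  lower = (p₁ − p₀)/p₁ = 0.166 / 0.627 ≈ 0.2648
  upper = min{1, (1 − p₀)/p₁} = 0.539 / 0.627 ≈ 0.8596

0.265 ≤ PN ≤ 0.860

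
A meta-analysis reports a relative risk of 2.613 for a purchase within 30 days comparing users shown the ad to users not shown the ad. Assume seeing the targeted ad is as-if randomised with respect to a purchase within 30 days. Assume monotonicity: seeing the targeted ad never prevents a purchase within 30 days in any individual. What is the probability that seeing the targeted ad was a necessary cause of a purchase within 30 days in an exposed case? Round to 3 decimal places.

Under exogeneity and monotonicity, PN = (RR − 1) / RR = 1 − 1/RR.
PN = (2.613 − 1) / 2.613 = 1.613 / 2.613 ≈ 0.6173

PN ≈ 0.617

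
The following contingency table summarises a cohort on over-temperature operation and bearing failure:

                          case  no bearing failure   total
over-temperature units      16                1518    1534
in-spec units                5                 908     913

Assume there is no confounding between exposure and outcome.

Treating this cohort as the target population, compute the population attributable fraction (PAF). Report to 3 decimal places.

p₁ = P(outcome | exposed) = 16/1534 = 0.01043
p₀ = P(outcome | unexposed) = 5/913 = 0.0054765
Exposure prevalence π = 1534/2447 = 0.62689; overall risk P(Y=1) = 0.0085819.
Under exogeneity, PAF = [P(Y=1) − p₀]/P(Y=1).
PAF = (0.0085819 − 0.0054765) / 0.0085819 ≈ 0.3619

PAF ≈ 0.362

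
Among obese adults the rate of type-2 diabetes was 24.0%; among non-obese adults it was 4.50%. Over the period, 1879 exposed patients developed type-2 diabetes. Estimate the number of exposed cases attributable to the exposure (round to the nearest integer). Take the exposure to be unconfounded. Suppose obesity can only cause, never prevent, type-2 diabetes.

about 1527 cases

p₁ = 0.24, p₀ = 0.045.
PN = (p₁ − p₀)/p₁ = (0.24 − 0.045) / 0.24 ≈ 0.81250.
Attributable cases ≈ PN × (exposed cases) = 0.81250 × 1879 ≈ 1526.69.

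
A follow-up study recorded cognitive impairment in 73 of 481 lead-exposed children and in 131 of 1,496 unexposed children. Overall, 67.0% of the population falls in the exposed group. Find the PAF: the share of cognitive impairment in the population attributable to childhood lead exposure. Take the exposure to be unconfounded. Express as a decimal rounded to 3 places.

PAF ≈ 0.329

p₁ = P(outcome | exposed) = 73/481 = 0.15177
p₀ = P(outcome | unexposed) = 131/1496 = 0.087567
Overall risk P(Y=1) = π·p₁ + (1−π)·p₀ = 0.67×0.15177 + 0.33×0.087567 = 0.13058.
Under exogeneity, PAF = [P(Y=1) − p₀] / P(Y=1).
PAF = (0.13058 − 0.087567) / 0.13058 ≈ 0.3294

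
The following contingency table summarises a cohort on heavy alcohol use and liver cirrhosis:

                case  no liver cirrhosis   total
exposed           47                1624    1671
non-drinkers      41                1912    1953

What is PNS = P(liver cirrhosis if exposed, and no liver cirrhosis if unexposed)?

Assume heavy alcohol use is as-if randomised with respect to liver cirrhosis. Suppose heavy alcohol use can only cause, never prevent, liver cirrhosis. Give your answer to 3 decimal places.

PNS ≈ 0.007

p₁ = P(outcome | exposed) = 47/1671 = 0.028127
p₀ = P(outcome | unexposed) = 41/1953 = 0.020993
Under exogeneity and monotonicity, PNS = p₁ − p₀.
PNS = 0.028127 − 0.020993 = 0.0071335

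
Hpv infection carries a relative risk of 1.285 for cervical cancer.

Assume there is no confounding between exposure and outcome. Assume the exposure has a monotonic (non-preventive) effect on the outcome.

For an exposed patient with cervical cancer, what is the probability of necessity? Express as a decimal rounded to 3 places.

PN ≈ 0.222

Under exogeneity and monotonicity, PN = (RR − 1) / RR = 1 − 1/RR.
PN = (1.285 − 1) / 1.285 = 0.285 / 1.285 ≈ 0.2218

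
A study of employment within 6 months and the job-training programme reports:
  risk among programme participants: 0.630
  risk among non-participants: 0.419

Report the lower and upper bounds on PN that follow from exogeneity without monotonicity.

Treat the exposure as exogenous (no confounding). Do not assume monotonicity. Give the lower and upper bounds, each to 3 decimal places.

Let p₁ = 0.63, p₀ = 0.419.
Under exogeneity alone the bounds on PN are max{0,(p₁−p₀)/p₁} ≤ PN ≤ min{1,(1−p₀)/p₁}.
  lower = (p₁ − p₀)/p₁ = 0.211 / 0.63 ≈ 0.3349
  upper = min{1, (1 − p₀)/p₁} = 0.581 / 0.63 ≈ 0.9222

0.335 ≤ PN ≤ 0.922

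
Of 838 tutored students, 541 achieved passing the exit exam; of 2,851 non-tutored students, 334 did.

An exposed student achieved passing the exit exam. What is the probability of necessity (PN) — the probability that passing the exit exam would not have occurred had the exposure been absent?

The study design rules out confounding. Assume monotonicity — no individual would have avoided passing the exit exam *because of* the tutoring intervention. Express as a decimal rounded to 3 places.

p₁ = P(outcome | exposed) = 541/838 = 0.64558
p₀ = P(outcome | unexposed) = 334/2851 = 0.11715
Under exogeneity and monotonicity, PN = (p₁ − p₀) / p₁.
PN = (0.64558 − 0.11715) / 0.64558 = 0.52843 / 0.64558 ≈ 0.8185

PN ≈ 0.819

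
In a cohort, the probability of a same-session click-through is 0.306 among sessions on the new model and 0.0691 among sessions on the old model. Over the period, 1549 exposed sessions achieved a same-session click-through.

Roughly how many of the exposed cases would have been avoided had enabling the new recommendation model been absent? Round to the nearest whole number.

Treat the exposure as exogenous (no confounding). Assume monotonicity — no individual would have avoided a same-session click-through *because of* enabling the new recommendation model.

Let p₁ = 0.306, p₀ = 0.0691.
PN = (p₁ − p₀)/p₁ = (0.306 − 0.0691) / 0.306 ≈ 0.77418.
Attributable cases ≈ PN × (exposed cases) = 0.77418 × 1549 ≈ 1199.21.

about 1199 cases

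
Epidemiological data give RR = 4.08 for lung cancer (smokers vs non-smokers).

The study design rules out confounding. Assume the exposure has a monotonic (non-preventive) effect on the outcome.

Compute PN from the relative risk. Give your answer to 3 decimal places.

Under exogeneity and monotonicity, PN = (RR − 1) / RR = 1 − 1/RR.
PN = (4.08 − 1) / 4.08 = 3.08 / 4.08 ≈ 0.7549

PN ≈ 0.755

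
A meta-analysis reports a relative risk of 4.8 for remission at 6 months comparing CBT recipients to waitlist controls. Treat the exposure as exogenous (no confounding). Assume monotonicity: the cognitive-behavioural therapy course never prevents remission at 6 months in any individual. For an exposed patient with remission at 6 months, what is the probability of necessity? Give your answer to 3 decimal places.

Under exogeneity and monotonicity, PN = (RR − 1) / RR = 1 − 1/RR.
PN = (4.8 − 1) / 4.8 = 3.8 / 4.8 ≈ 0.7917

PN ≈ 0.792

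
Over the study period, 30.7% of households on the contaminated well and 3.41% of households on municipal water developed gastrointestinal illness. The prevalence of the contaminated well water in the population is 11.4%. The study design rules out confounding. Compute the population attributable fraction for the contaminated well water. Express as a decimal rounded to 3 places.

PAF ≈ 0.477

p₁ = 0.307, p₀ = 0.0341.
Overall risk P(Y=1) = π·p₁ + (1−π)·p₀ = 0.114×0.307 + 0.886×0.0341 = 0.065211.
Under exogeneity, PAF = [P(Y=1) − p₀] / P(Y=1).
PAF = (0.065211 − 0.0341) / 0.065211 ≈ 0.4771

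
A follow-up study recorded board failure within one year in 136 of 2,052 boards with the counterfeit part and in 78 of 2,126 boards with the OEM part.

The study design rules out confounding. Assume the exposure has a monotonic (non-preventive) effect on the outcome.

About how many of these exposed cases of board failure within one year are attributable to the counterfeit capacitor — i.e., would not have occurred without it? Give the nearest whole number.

about 61 cases

p₁ = P(outcome | exposed) = 136/2052 = 0.066277
p₀ = P(outcome | unexposed) = 78/2126 = 0.036689
PN = (p₁ − p₀)/p₁ = (0.066277 − 0.036689) / 0.066277 ≈ 0.44643.
Attributable cases ≈ PN × (exposed cases) = 0.44643 × 136 ≈ 60.71.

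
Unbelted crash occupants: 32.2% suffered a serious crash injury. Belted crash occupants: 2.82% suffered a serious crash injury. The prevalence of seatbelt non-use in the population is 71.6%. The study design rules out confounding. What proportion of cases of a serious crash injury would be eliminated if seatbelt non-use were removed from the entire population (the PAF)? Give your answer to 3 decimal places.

PAF ≈ 0.882

p₁ = 0.322, p₀ = 0.0282.
Overall risk P(Y=1) = π·p₁ + (1−π)·p₀ = 0.716×0.322 + 0.284×0.0282 = 0.23856.
Under exogeneity, PAF = [P(Y=1) − p₀] / P(Y=1).
PAF = (0.23856 − 0.0282) / 0.23856 ≈ 0.8818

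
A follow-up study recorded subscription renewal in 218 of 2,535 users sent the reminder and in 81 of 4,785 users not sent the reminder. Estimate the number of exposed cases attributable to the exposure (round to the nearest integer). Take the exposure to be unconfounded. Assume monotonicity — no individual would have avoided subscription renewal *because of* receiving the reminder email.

p₁ = P(outcome | exposed) = 218/2535 = 0.085996
p₀ = P(outcome | unexposed) = 81/4785 = 0.016928
PN = (p₁ − p₀)/p₁ = (0.085996 − 0.016928) / 0.085996 ≈ 0.80315.
Attributable cases ≈ PN × (exposed cases) = 0.80315 × 218 ≈ 175.09.

about 175 cases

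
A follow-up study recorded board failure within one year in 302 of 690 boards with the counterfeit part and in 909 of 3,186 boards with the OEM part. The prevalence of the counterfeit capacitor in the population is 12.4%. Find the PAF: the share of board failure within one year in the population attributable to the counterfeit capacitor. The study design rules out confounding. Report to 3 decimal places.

p₁ = P(outcome | exposed) = 302/690 = 0.43768
p₀ = P(outcome | unexposed) = 909/3186 = 0.28531
Overall risk P(Y=1) = π·p₁ + (1−π)·p₀ = 0.124×0.43768 + 0.876×0.28531 = 0.3042.
Under exogeneity, PAF = [P(Y=1) − p₀] / P(Y=1).
PAF = (0.3042 − 0.28531) / 0.3042 ≈ 0.0621

PAF ≈ 0.062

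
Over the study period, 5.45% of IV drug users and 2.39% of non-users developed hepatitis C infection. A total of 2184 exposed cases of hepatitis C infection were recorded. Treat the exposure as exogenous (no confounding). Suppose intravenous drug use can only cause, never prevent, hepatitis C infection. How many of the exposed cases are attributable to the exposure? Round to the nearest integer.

about 1226 cases

p₁ = 0.0545, p₀ = 0.0239.
PN = (p₁ − p₀)/p₁ = (0.0545 − 0.0239) / 0.0545 ≈ 0.56147.
Attributable cases ≈ PN × (exposed cases) = 0.56147 × 2184 ≈ 1226.25.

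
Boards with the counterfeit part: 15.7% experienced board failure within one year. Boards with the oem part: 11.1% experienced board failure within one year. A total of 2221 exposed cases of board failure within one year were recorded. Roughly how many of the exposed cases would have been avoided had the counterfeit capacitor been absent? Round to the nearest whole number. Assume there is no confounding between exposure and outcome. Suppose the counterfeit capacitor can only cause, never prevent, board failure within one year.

p₁ = 0.157, p₀ = 0.111.
PN = (p₁ − p₀)/p₁ = (0.157 − 0.111) / 0.157 ≈ 0.29299.
Attributable cases ≈ PN × (exposed cases) = 0.29299 × 2221 ≈ 650.74.

about 651 cases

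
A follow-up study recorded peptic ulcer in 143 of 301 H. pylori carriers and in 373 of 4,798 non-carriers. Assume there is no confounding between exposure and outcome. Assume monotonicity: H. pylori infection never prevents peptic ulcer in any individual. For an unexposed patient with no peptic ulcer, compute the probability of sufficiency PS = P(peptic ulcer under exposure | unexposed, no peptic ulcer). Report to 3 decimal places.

p₁ = P(outcome | exposed) = 143/301 = 0.47508
p₀ = P(outcome | unexposed) = 373/4798 = 0.077741
Under exogeneity and monotonicity, PS = (p₁ − p₀) / (1 − p₀).
PS = (0.47508 − 0.077741) / (1 − 0.077741) = 0.39734 / 0.92226 ≈ 0.4308

PS ≈ 0.431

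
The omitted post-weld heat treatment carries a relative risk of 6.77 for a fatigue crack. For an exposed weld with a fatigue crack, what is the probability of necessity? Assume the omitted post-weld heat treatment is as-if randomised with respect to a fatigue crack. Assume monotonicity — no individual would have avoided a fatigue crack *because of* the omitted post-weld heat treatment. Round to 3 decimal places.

Under exogeneity and monotonicity, PN = (RR − 1) / RR = 1 − 1/RR.
PN = (6.77 − 1) / 6.77 = 5.77 / 6.77 ≈ 0.8523

PN ≈ 0.852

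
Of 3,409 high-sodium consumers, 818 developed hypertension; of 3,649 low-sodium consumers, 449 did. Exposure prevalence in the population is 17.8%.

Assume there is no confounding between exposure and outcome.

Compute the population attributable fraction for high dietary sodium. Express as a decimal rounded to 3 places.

PAF ≈ 0.145

p₁ = P(outcome | exposed) = 818/3409 = 0.23995
p₀ = P(outcome | unexposed) = 449/3649 = 0.12305
Overall risk P(Y=1) = π·p₁ + (1−π)·p₀ = 0.178×0.23995 + 0.822×0.12305 = 0.14386.
Under exogeneity, PAF = [P(Y=1) − p₀] / P(Y=1).
PAF = (0.14386 − 0.12305) / 0.14386 ≈ 0.1447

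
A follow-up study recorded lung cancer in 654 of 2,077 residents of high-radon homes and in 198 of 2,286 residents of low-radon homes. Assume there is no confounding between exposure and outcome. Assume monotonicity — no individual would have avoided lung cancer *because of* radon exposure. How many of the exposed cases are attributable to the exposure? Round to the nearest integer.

about 474 cases

p₁ = P(outcome | exposed) = 654/2077 = 0.31488
p₀ = P(outcome | unexposed) = 198/2286 = 0.086614
PN = (p₁ − p₀)/p₁ = (0.31488 − 0.086614) / 0.31488 ≈ 0.72493.
Attributable cases ≈ PN × (exposed cases) = 0.72493 × 654 ≈ 474.10.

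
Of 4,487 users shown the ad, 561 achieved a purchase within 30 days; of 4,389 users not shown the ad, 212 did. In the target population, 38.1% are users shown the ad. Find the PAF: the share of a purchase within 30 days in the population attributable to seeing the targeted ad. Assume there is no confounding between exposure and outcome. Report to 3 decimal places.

p₁ = P(outcome | exposed) = 561/4487 = 0.12503
p₀ = P(outcome | unexposed) = 212/4389 = 0.048303
Overall risk P(Y=1) = π·p₁ + (1−π)·p₀ = 0.381×0.12503 + 0.619×0.048303 = 0.077535.
Under exogeneity, PAF = [P(Y=1) − p₀] / P(Y=1).
PAF = (0.077535 − 0.048303) / 0.077535 ≈ 0.3770

PAF ≈ 0.377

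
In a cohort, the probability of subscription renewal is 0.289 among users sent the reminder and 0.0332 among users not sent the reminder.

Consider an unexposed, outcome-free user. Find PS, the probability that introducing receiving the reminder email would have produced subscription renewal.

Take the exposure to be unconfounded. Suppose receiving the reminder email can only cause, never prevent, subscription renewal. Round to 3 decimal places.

Let p₁ = 0.289, p₀ = 0.0332.
Under exogeneity and monotonicity, PS = (p₁ − p₀) / (1 − p₀).
PS = (0.289 − 0.0332) / (1 − 0.0332) = 0.2558 / 0.9668 ≈ 0.2646

PS ≈ 0.265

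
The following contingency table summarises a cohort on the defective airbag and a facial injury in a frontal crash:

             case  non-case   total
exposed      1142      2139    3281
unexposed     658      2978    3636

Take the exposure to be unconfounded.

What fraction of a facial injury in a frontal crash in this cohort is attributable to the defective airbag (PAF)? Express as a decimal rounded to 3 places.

p₁ = P(outcome | exposed) = 1142/3281 = 0.34806
p₀ = P(outcome | unexposed) = 658/3636 = 0.18097
Exposure prevalence π = 3281/6917 = 0.47434; overall risk P(Y=1) = 0.26023.
Under exogeneity, PAF = [P(Y=1) − p₀]/P(Y=1).
PAF = (0.26023 − 0.18097) / 0.26023 ≈ 0.3046

PAF ≈ 0.305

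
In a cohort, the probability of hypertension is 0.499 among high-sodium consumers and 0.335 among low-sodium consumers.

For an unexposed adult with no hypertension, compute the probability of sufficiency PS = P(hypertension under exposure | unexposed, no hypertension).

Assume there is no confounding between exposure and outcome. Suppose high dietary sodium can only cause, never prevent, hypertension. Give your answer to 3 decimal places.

PS ≈ 0.247

Let p₁ = 0.499, p₀ = 0.335.
Under exogeneity and monotonicity, PS = (p₁ − p₀) / (1 − p₀).
PS = (0.499 − 0.335) / (1 − 0.335) = 0.164 / 0.665 ≈ 0.2466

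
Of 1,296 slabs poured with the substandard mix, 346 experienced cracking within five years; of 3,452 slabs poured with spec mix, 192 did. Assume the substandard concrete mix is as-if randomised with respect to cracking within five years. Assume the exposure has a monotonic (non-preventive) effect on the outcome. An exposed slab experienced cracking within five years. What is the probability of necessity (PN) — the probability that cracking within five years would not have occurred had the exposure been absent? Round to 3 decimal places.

PN ≈ 0.792

p₁ = P(outcome | exposed) = 346/1296 = 0.26698
p₀ = P(outcome | unexposed) = 192/3452 = 0.05562
Under exogeneity and monotonicity, PN = (p₁ − p₀) / p₁.
PN = (0.26698 − 0.05562) / 0.26698 = 0.21136 / 0.26698 ≈ 0.7917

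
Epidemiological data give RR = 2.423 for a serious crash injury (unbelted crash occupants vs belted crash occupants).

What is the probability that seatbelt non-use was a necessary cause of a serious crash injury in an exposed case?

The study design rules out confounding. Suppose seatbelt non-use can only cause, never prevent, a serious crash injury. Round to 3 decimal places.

PN ≈ 0.587

Under exogeneity and monotonicity, PN = (RR − 1) / RR = 1 − 1/RR.
PN = (2.423 − 1) / 2.423 = 1.423 / 2.423 ≈ 0.5873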